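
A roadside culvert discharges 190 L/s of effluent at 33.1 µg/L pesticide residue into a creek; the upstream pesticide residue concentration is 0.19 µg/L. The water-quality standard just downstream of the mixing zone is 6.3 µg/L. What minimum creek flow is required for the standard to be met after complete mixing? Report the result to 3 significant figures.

Set C_mix = 6.3: (Q·0.1900 + 190.0·33.10) / (Q + 190.0) = 6.3
→ Q = 190.0·(33.10 − 6.3)/(6.3 − 0.1900) = 833.4 L/s.

833 L/s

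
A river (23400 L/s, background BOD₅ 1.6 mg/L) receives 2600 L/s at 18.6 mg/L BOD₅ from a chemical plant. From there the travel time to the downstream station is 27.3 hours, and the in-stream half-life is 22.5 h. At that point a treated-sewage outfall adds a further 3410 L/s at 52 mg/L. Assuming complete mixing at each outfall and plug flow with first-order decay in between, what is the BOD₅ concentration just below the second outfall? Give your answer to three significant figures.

7.29 mg/L

Mixed concentration C = ΣQC/ΣQ = (23400·1.600 + 2600·18.60) / 26000 = 85800/26000 = 3.300 mg/L; combined flow 26000 L/s.
Half-life 22.5 h → k = ln 2 / 22.5 = 0.03081 h⁻¹ = 0.7394 d⁻¹.
Applying C = C₀e^(−kt): 3.300 × 0.4313 = 1.423 mg/L.
At the second outfall, C = (26000·1.423 + 3410·52.00) / (26000 + 3410) = 7.287 mg/L.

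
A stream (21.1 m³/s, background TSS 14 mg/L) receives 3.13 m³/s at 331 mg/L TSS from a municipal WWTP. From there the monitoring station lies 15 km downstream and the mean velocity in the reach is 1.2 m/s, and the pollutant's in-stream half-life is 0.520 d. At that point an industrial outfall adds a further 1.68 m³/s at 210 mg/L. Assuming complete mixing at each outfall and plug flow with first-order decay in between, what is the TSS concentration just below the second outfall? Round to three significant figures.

Mixed concentration C = ΣQC/ΣQ = (21.10·14.00 + 3.130·331.0) / 24.23 = 1331/24.23 = 54.95 mg/L; combined flow 24.23 m³/s.
Travel time t = 15·1000 / 1.2 = 12500 s = 3.472 h.
Half-life 0.520 d → k = ln 2 / 0.520 = 1.333 d⁻¹.
First-order decay: C = 54.95·exp(−k·t) = 54.95·0.8246 = 45.31 mg/L.
Second outfall: C = (24.23·45.31 + 1.680·210.0)/25.91 = 55.99 mg/L.

56.0 mg/L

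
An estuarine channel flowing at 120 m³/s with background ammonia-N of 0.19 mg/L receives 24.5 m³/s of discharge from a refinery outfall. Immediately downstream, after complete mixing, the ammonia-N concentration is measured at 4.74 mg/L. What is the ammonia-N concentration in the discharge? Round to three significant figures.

27.0 mg/L

Mass balance: 120.0·0.1900 + 24.50·Cₑ = 144.5·4.740
→ Cₑ = (144.5·4.740 − 120.0·0.1900) / 24.50 = 27.03 mg/L.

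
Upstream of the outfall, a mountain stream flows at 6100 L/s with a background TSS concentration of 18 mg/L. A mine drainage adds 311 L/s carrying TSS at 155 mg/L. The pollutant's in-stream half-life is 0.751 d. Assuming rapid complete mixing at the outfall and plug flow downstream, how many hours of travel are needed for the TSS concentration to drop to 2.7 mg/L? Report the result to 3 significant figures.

Mass balance: C = (6100·18.00 + 311.0·155.0) / 6411 = 158000/6411 = 24.65 mg/L.
Half-life 0.751 d → k = ln 2 / 0.751 = 0.9230 d⁻¹.
24.65·exp(−k·t) = 2.7 → t = ln(24.65/2.7)/k = 207000 s = 57.50 h.

57.5 h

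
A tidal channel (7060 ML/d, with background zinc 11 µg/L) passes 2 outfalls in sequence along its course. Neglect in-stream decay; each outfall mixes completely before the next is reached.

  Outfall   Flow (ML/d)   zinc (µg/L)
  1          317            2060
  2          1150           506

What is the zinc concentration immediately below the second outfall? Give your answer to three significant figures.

After outfall 1: Q = 7060 + 317.0 = 7377 ML/d; C = (7060·11.00 + 317.0·2060)/7377 = 99.05 µg/L.
After outfall 2: Q = 7377 + 1150 = 8527 ML/d; C = (7377·99.05 + 1150·506.0)/8527 = 153.9 µg/L.

154 µg/L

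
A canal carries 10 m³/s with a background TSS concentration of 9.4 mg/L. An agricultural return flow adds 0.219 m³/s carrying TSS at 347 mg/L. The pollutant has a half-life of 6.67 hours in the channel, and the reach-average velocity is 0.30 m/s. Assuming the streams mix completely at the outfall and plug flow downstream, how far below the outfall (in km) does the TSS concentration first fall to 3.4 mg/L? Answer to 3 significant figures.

16.5 km

Conservation of mass: C = (10.00·9.400 + 0.2190·347.0) / 10.22 = 170.0/10.22 = 16.63 mg/L.
Half-life 6.67 h → k = ln 2 / 6.67 = 0.1039 h⁻¹ = 2.494 d⁻¹.
Set 16.63·exp(−k·t) = 3.4 → t = ln(16.63/3.4)/k = 55000 s = 15.28 h.
Distance = v·t = 0.30·55000 = 16500 m = 16.50 km.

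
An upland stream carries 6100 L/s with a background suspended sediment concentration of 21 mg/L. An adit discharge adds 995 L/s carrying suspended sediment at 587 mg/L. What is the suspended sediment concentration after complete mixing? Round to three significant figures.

100 mg/L

Mass balance: C = (6100·21.00 + 995.0·587.0) / 7095 = 712200/7095 = 100.4 mg/L.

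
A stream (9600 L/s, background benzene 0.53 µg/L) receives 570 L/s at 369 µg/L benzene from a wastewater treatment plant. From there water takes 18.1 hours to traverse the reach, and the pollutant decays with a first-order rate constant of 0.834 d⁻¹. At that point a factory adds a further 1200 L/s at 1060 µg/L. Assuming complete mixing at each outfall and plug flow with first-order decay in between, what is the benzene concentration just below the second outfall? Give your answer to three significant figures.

122 µg/L

Flow-weighted average: C = (9600·0.5300 + 570.0·369.0) / 10170 = 215400/10170 = 21.18 µg/L; combined flow 10170 L/s.
First-order decay: C = 21.18·exp(−k·t) = 21.18·0.5331 = 11.29 µg/L.
Second outfall: C = (10170·11.29 + 1200·1060)/11370 = 122.0 µg/L.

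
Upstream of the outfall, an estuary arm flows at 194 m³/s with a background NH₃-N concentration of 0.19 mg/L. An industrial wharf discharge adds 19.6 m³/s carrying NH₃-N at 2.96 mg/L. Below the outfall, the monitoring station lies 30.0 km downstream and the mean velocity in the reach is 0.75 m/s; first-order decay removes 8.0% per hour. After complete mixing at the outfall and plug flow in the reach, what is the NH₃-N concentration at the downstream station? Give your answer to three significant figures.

0.176 mg/L

Conservation of mass: C = (194.0·0.1900 + 19.60·2.960) / 213.6 = 94.88/213.6 = 0.4442 mg/L.
Travel time t = 30.0·1000 / 0.75 = 40000 s = 11.11 h.
8.0%/h lost → k = −ln(1 − 0.08) = 0.08338 h⁻¹.
First-order decay: C = 0.4442·exp(−k·t) = 0.4442·0.3960 = 0.1759 mg/L.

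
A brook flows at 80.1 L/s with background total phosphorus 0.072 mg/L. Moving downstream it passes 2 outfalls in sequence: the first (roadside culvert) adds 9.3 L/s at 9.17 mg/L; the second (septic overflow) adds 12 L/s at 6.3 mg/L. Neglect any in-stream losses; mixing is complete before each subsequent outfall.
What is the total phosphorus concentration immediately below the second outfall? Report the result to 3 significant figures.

After outfall 1: Q = 80.10 + 9.300 = 89.40 L/s; C = (80.10·0.07200 + 9.300·9.170)/89.40 = 1.018 mg/L.
After outfall 2: Q = 89.40 + 12.00 = 101.4 L/s; C = (89.40·1.018 + 12.00·6.300)/101.4 = 1.643 mg/L.

1.64 mg/L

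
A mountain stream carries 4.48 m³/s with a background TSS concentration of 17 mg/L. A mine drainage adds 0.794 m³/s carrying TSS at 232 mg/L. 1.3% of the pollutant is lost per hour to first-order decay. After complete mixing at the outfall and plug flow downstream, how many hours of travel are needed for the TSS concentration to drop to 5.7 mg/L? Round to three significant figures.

165 h

Flow-weighted average: C = (4.480·17.00 + 0.7940·232.0) / 5.274 = 260.4/5.274 = 49.37 mg/L.
1.3%/h lost → k = −ln(1 − 0.013) = 0.01309 h⁻¹.
49.37·exp(−k·t) = 5.7 → t = ln(49.37/5.7)/k = 593900 s = 165.0 h.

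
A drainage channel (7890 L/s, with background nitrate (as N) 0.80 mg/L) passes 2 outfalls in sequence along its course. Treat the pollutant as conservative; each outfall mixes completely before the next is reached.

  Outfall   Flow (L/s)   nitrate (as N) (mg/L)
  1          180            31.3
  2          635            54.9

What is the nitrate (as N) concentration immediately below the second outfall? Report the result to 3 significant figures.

5.38 mg/L

Below outfall 1: Q → 8070 L/s, C = (7890·0.8000 + 180.0·31.30)/8070 = 1.480 mg/L.
Below outfall 2: Q → 8705 L/s, C = (8070·1.480 + 635.0·54.90)/8705 = 5.377 mg/L.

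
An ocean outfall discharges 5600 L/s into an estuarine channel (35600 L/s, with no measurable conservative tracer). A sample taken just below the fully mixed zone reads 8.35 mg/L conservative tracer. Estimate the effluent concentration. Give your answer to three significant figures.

61.4 mg/L

Mass balance: 35600·0 + 5600·Cₑ = 41200·8.350
→ Cₑ = (41200·8.350 − 35600·0) / 5600 = 61.43 mg/L.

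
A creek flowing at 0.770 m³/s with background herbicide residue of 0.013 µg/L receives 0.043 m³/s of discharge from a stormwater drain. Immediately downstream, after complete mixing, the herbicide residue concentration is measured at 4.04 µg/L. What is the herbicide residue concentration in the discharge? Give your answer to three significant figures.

76.2 µg/L

Mass balance: 0.7700·0.01300 + 0.04300·Cₑ = 0.8130·4.040
→ Cₑ = (0.8130·4.040 − 0.7700·0.01300) / 0.04300 = 76.15 µg/L.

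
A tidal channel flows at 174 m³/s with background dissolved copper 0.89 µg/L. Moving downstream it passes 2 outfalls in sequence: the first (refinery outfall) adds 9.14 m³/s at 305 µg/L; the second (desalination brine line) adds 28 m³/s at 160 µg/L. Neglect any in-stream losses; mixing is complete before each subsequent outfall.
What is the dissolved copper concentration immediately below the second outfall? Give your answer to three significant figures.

Outfall 1: combined Q = 183.1 m³/s; C = (174.0·0.8900 + 9.140·305.0)/183.1 = 16.07 µg/L.
Outfall 2: combined Q = 211.1 m³/s; C = (183.1·16.07 + 28.00·160.0)/211.1 = 35.15 µg/L.

35.2 µg/L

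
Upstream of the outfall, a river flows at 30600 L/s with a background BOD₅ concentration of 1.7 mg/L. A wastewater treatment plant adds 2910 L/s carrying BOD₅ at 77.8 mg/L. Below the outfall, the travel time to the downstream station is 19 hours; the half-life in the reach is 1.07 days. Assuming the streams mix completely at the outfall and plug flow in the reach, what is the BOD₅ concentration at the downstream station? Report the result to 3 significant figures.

After mixing, C = (30600·1.700 + 2910·77.80) / 33510 = 278400/33510 = 8.309 mg/L.
Half-life 1.07 d → k = ln 2 / 1.07 = 0.6478 d⁻¹.
First-order decay: C = 8.309·exp(−k·t) = 8.309·0.5988 = 4.975 mg/L.

4.98 mg/L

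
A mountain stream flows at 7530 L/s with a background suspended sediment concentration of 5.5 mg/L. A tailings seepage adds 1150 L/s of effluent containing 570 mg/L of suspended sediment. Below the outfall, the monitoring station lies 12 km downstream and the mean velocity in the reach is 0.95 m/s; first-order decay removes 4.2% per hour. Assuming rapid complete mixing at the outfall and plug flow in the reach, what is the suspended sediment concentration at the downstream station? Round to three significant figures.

Mass balance: C = (7530·5.500 + 1150·570.0) / 8680 = 696900/8680 = 80.29 mg/L.
Travel time t = 12·1000 / 0.95 = 12630 s = 3.509 h.
4.2%/h lost → k = −ln(1 − 0.042) = 0.04291 h⁻¹.
Applying C = C₀e^(−kt): 80.29 × 0.8602 = 69.07 mg/L.

69.1 mg/L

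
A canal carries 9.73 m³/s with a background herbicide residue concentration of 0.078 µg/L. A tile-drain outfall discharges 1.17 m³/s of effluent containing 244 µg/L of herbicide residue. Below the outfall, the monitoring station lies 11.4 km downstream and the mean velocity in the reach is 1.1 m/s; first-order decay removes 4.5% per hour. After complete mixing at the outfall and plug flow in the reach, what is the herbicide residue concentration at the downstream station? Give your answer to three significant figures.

23.0 µg/L

After mixing, C = (9.730·0.07800 + 1.170·244.0) / 10.90 = 286.2/10.90 = 26.26 µg/L.
Travel time t = 11.4·1000 / 1.1 = 10360 s = 2.879 h.
4.5%/h lost → k = −ln(1 − 0.045) = 0.04604 h⁻¹.
Applying C = C₀e^(−kt): 26.26 × 0.8759 = 23.00 µg/L.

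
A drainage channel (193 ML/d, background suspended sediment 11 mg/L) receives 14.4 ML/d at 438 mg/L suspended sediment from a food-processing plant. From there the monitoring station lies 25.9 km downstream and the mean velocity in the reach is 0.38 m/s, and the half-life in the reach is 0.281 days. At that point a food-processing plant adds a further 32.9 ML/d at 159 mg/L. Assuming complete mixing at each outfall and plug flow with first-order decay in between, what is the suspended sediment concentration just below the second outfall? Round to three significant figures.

Flow-weighted average: C = (193.0·11.00 + 14.40·438.0) / 207.4 = 8430/207.4 = 40.65 mg/L; combined flow 207.4 ML/d.
Travel time t = 25.9·1000 / 0.38 = 68160 s = 18.93 h.
Half-life 0.281 d → k = ln 2 / 0.281 = 2.467 d⁻¹.
Decay over the reach: 40.65·exp(−kt) = 40.65·0.1429 = 5.807 mg/L.
Second outfall: C = (207.4·5.807 + 32.90·159.0)/240.3 = 26.78 mg/L.

26.8 mg/L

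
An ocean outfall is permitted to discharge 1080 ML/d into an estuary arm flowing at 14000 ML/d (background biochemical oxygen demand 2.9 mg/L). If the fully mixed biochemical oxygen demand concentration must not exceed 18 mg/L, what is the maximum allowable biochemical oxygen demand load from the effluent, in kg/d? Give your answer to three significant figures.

Mass balance at the limit: 14000·2.900 + 1080·Cₑ = 15080·18 → Cₑ = 213.7 mg/L.
1080 ML/d = 12.50 m³/s. Load = 12.50 m³/s × 213.7 g/m³ × 86 400 s/d = 230800 kg/d.

231000 kg/d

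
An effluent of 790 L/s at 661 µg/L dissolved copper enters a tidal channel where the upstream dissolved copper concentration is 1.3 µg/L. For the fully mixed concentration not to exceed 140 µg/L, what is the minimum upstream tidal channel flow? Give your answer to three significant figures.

2970 L/s

Set C_mix = 140: (Q·1.300 + 790.0·661.0) / (Q + 790.0) = 140
→ Q = 790.0·(661.0 − 140)/(140 − 1.300) = 2967 L/s.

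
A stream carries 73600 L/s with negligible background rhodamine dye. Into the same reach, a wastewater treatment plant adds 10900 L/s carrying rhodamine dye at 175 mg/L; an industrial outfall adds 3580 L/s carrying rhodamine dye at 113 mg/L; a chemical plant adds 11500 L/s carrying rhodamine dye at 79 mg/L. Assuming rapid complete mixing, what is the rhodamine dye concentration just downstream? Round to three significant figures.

Conservation of mass: C = (73600·0 + 10900·175.0 + 3580·113.0 + 11500·79.00) / 99580 = 3221000/99580 = 32.34 mg/L.

32.3 mg/L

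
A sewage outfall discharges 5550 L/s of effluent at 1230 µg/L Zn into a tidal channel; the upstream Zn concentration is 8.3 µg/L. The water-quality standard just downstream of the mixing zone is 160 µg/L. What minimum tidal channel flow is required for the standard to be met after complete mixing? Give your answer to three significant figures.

Set C_mix = 160: (Q·8.300 + 5550·1230) / (Q + 5550) = 160
→ Q = 5550·(1230 − 160)/(160 − 8.300) = 39150 L/s.

39100 L/s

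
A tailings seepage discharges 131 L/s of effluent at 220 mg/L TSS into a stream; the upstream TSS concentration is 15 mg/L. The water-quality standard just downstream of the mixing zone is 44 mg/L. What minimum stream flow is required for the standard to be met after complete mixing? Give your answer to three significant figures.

795 L/s

Set C_mix = 44: (Q·15.00 + 131.0·220.0) / (Q + 131.0) = 44
→ Q = 131.0·(220.0 − 44)/(44 − 15.00) = 795.0 L/s.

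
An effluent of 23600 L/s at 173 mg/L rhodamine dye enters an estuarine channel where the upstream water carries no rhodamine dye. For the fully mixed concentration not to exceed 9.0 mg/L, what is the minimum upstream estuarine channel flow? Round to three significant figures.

Set C_mix = 9.0: (Q·0 + 23600·173.0) / (Q + 23600) = 9.0
→ Q = 23600·(173.0 − 9.0)/(9.0 − 0) = 430000 L/s.

430000 L/s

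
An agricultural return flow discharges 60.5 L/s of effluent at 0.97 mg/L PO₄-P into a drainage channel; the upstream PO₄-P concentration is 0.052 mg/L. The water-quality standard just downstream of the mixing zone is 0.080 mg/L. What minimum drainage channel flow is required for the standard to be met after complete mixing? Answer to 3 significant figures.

Set C_mix = 0.080: (Q·0.05200 + 60.50·0.9700) / (Q + 60.50) = 0.080
→ Q = 60.50·(0.9700 − 0.080)/(0.080 − 0.05200) = 1923 L/s.

1920 L/s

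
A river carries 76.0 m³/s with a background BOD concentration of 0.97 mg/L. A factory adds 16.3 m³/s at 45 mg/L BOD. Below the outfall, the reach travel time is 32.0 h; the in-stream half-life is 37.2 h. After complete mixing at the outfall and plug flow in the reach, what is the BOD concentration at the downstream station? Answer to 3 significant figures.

After mixing, C = (76.00·0.9700 + 16.30·45.00) / 92.30 = 807.2/92.30 = 8.746 mg/L.
Half-life 37.2 h → k = ln 2 / 37.2 = 0.01863 h⁻¹ = 0.4472 d⁻¹.
First-order decay: C = 8.746·exp(−k·t) = 8.746·0.5509 = 4.818 mg/L.

4.82 mg/L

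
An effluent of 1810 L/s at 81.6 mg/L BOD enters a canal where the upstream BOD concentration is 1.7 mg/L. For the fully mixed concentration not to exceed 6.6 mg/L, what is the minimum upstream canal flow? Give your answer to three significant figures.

27700 L/s

Set C_mix = 6.6: (Q·1.700 + 1810·81.60) / (Q + 1810) = 6.6
→ Q = 1810·(81.60 − 6.6)/(6.6 − 1.700) = 27700 L/s.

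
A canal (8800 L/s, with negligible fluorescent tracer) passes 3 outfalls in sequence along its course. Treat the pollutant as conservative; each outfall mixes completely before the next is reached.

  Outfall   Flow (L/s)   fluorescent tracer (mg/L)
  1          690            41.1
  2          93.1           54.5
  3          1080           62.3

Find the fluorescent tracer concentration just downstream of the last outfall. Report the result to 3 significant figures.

9.45 mg/L

Outfall 1: combined Q = 9490 L/s; C = (8800·0 + 690.0·41.10)/9490 = 2.988 mg/L.
Outfall 2: combined Q = 9583 L/s; C = (9490·2.988 + 93.10·54.50)/9583 = 3.489 mg/L.
Outfall 3: combined Q = 10660 L/s; C = (9583·3.489 + 1080·62.30)/10660 = 9.445 mg/L.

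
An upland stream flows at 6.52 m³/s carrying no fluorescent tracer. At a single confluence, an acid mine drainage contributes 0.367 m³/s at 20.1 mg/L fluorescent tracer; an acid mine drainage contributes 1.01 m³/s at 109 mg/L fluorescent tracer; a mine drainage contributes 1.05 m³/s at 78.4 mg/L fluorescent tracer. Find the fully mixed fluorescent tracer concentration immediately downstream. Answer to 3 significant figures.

22.3 mg/L

After mixing, C = (6.520·0 + 0.3670·20.10 + 1.010·109.0 + 1.050·78.40) / 8.947 = 199.8/8.947 = 22.33 mg/L.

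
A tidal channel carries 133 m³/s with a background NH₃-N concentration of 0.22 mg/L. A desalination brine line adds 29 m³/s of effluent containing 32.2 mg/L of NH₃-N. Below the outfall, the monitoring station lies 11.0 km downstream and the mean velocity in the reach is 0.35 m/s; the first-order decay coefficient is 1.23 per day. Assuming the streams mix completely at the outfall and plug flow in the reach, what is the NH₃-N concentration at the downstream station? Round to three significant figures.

After mixing, C = (133.0·0.2200 + 29.00·32.20) / 162.0 = 963.1/162.0 = 5.945 mg/L.
Travel time t = 11.0·1000 / 0.35 = 31430 s = 8.730 h.
After decay, C = 5.945 × e^(−kt) = 5.945 × 0.6393 = 3.800 mg/L.

3.80 mg/L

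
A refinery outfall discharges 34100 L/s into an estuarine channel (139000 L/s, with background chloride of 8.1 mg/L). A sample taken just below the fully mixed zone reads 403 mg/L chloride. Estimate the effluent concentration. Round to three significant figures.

2010 mg/L

Mass balance: 139000·8.100 + 34100·Cₑ = 173100·403.0
→ Cₑ = (173100·403.0 − 139000·8.100) / 34100 = 2013 mg/L.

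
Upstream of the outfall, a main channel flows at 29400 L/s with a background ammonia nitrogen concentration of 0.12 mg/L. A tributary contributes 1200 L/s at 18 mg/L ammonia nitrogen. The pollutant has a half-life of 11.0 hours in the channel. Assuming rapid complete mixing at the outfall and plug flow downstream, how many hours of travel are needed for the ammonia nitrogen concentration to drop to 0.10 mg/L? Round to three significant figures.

33.4 h

Flow-weighted average: C = (29400·0.1200 + 1200·18.00) / 30600 = 25130/30600 = 0.8212 mg/L.
Half-life 11.0 h → k = ln 2 / 11.0 = 0.06301 h⁻¹ = 1.512 d⁻¹.
0.8212·exp(−k·t) = 0.10 → t = ln(0.8212/0.10)/k = 120300 s = 33.41 h.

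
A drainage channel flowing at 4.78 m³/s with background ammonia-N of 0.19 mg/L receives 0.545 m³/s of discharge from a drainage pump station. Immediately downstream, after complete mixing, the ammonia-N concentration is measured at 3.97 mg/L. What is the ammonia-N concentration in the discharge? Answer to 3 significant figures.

Mass balance: 4.780·0.1900 + 0.5450·Cₑ = 5.325·3.970
→ Cₑ = (5.325·3.970 − 4.780·0.1900) / 0.5450 = 37.12 mg/L.

37.1 mg/L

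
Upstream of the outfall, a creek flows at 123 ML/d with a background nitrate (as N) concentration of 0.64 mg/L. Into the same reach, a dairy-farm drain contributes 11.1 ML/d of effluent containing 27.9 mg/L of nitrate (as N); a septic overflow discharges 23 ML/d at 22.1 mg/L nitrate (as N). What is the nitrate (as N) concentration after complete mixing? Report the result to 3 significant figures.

Mixed concentration C = ΣQC/ΣQ = (123.0·0.6400 + 11.10·27.90 + 23.00·22.10) / 157.1 = 896.7/157.1 = 5.708 mg/L.

5.71 mg/L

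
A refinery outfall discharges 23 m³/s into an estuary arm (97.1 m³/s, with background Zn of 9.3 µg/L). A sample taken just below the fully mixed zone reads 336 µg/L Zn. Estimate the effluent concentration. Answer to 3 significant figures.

1720 µg/L

Mass balance: 97.10·9.300 + 23.00·Cₑ = 120.1·336.0
→ Cₑ = (120.1·336.0 − 97.10·9.300) / 23.00 = 1715 µg/L.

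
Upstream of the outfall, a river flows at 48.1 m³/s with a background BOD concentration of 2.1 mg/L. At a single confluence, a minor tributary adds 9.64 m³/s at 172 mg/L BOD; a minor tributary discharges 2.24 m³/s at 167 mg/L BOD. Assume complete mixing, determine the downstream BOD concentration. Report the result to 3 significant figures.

35.6 mg/L

Flow-weighted average: C = (48.10·2.100 + 9.640·172.0 + 2.240·167.0) / 59.98 = 2133/59.98 = 35.56 mg/L.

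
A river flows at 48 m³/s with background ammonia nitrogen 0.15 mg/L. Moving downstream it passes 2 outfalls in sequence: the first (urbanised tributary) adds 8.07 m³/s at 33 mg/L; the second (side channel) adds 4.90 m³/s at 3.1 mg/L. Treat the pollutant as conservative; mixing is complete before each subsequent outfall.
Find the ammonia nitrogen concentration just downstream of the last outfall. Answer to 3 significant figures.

After outfall 1: Q = 48.00 + 8.070 = 56.07 m³/s; C = (48.00·0.1500 + 8.070·33.00)/56.07 = 4.878 mg/L.
After outfall 2: Q = 56.07 + 4.900 = 60.97 m³/s; C = (56.07·4.878 + 4.900·3.100)/60.97 = 4.735 mg/L.

4.74 mg/L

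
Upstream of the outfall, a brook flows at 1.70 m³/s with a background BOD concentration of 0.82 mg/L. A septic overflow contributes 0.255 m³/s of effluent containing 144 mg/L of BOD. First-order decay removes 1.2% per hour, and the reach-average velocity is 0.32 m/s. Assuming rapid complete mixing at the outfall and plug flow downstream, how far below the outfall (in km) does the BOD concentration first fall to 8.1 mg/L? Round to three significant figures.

Conservation of mass: C = (1.700·0.8200 + 0.2550·144.0) / 1.955 = 38.11/1.955 = 19.50 mg/L.
1.2%/h lost → k = −ln(1 − 0.012) = 0.01207 h⁻¹.
Set 19.50·exp(−k·t) = 8.1 → t = ln(19.50/8.1)/k = 261900 s = 72.75 h.
Distance = v·t = 0.32·261900 = 83810 m = 83.81 km.

83.8 km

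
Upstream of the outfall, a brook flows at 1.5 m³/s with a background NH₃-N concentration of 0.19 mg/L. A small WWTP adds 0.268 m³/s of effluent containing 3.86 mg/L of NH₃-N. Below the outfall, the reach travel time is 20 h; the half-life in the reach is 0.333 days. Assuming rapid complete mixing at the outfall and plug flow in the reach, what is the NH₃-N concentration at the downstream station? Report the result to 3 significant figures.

0.132 mg/L

After mixing, C = (1.500·0.1900 + 0.2680·3.860) / 1.768 = 1.319/1.768 = 0.7463 mg/L.
Half-life 0.333 d → k = ln 2 / 0.333 = 2.082 d⁻¹.
After decay, C = 0.7463 × e^(−kt) = 0.7463 × 0.1765 = 0.1317 mg/L.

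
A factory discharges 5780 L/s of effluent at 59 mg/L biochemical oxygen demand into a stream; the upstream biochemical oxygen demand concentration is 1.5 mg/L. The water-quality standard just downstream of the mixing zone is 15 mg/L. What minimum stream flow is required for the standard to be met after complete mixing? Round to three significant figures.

18800 L/s

Set C_mix = 15: (Q·1.500 + 5780·59.00) / (Q + 5780) = 15
→ Q = 5780·(59.00 − 15)/(15 − 1.500) = 18840 L/s.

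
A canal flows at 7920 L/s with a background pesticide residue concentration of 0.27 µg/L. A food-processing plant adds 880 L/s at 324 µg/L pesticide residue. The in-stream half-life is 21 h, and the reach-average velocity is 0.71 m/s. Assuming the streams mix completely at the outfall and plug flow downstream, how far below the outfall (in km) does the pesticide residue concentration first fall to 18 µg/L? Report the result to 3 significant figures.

Flow-weighted average: C = (7920·0.2700 + 880.0·324.0) / 8800 = 287300/8800 = 32.64 µg/L.
Half-life 21 h → k = ln 2 / 21 = 0.03301 h⁻¹ = 0.7922 d⁻¹.
Set 32.64·exp(−k·t) = 18 → t = ln(32.64/18)/k = 64920 s = 18.03 h.
Distance = v·t = 0.71·64920 = 46100 m = 46.10 km.

46.1 km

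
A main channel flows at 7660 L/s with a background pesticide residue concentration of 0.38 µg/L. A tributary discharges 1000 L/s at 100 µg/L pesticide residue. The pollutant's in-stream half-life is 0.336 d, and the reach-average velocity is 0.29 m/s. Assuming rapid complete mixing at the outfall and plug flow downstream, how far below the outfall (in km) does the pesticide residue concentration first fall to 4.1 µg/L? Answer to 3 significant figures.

Conservation of mass: C = (7660·0.3800 + 1000·100.0) / 8660 = 102900/8660 = 11.88 µg/L.
Half-life 0.336 d → k = ln 2 / 0.336 = 2.063 d⁻¹.
Set 11.88·exp(−k·t) = 4.1 → t = ln(11.88/4.1)/k = 44570 s = 12.38 h.
Distance = v·t = 0.29·44570 = 12930 m = 12.93 km.

12.9 km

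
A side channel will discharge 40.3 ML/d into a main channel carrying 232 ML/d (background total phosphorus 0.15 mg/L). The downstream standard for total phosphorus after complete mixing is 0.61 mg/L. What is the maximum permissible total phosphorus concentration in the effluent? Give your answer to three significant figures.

At the limit, (Qr·Cr + Qe·Cₑ)/(Qr + Qe) = 0.61:
Cₑ = (272.3·0.61 − 232.0·0.1500) / 40.30 = 3.258 mg/L.

3.26 mg/L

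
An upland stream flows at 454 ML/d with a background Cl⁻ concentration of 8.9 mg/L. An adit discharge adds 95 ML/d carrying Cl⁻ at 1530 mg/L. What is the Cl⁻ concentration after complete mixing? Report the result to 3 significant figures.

Flow-weighted average: C = (454.0·8.900 + 95.00·1530) / 549.0 = 149400/549.0 = 272.1 mg/L.

272 mg/L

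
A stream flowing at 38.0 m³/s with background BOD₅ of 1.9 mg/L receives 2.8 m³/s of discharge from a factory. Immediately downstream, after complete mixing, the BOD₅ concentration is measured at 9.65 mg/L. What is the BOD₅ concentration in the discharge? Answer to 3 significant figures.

Mass balance: 38.00·1.900 + 2.800·Cₑ = 40.80·9.650
→ Cₑ = (40.80·9.650 − 38.00·1.900) / 2.800 = 114.8 mg/L.

115 mg/L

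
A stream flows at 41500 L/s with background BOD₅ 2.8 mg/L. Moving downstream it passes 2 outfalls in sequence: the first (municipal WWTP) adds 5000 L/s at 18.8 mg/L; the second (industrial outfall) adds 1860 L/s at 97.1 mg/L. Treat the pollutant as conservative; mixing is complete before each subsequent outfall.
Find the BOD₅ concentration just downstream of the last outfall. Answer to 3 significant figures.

8.08 mg/L

Below outfall 1: Q → 46500 L/s, C = (41500·2.800 + 5000·18.80)/46500 = 4.520 mg/L.
Below outfall 2: Q → 48360 L/s, C = (46500·4.520 + 1860·97.10)/48360 = 8.081 mg/L.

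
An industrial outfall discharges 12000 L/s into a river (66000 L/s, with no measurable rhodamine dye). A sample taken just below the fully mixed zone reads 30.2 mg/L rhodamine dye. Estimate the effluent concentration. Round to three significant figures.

196 mg/L

Mass balance: 66000·0 + 12000·Cₑ = 78000·30.20
→ Cₑ = (78000·30.20 − 66000·0) / 12000 = 196.3 mg/L.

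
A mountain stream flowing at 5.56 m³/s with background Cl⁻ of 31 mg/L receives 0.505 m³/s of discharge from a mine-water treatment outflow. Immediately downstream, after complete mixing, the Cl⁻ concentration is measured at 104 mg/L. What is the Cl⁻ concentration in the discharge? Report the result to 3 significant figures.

908 mg/L

Mass balance: 5.560·31.00 + 0.5050·Cₑ = 6.065·104.0
→ Cₑ = (6.065·104.0 − 5.560·31.00) / 0.5050 = 907.7 mg/L.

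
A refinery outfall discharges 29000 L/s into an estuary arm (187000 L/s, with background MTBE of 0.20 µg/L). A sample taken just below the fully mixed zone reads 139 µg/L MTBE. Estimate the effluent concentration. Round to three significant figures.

Mass balance: 187000·0.2000 + 29000·Cₑ = 216000·139.0
→ Cₑ = (216000·139.0 − 187000·0.2000) / 29000 = 1034 µg/L.

1030 µg/L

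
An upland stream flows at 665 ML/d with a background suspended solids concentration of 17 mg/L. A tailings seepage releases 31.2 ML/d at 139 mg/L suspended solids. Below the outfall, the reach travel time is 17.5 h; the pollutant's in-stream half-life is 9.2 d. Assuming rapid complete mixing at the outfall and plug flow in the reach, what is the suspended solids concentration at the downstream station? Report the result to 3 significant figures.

Mass balance: C = (665.0·17.00 + 31.20·139.0) / 696.2 = 15640/696.2 = 22.47 mg/L.
Half-life 9.2 d → k = ln 2 / 9.2 = 0.07534 d⁻¹.
After decay, C = 22.47 × e^(−kt) = 22.47 × 0.9465 = 21.27 mg/L.

21.3 mg/L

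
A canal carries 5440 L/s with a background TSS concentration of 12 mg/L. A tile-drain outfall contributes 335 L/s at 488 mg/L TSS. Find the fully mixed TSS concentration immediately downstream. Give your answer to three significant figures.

39.6 mg/L

Conservation of mass: C = (5440·12.00 + 335.0·488.0) / 5775 = 228800/5775 = 39.61 mg/L.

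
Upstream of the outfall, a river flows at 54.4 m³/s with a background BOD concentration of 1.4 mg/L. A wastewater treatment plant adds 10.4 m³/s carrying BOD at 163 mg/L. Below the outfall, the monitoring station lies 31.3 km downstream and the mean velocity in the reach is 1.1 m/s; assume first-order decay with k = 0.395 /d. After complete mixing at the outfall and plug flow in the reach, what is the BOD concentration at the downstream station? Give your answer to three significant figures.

Mass balance: C = (54.40·1.400 + 10.40·163.0) / 64.80 = 1771/64.80 = 27.34 mg/L.
Travel time t = 31.3·1000 / 1.1 = 28450 s = 7.904 h.
Applying C = C₀e^(−kt): 27.34 × 0.8780 = 24.00 mg/L.

24.0 mg/L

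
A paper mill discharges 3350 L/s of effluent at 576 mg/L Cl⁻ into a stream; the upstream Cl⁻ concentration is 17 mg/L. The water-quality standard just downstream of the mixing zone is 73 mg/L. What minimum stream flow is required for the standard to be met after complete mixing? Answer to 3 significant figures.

30100 L/s

Set C_mix = 73: (Q·17.00 + 3350·576.0) / (Q + 3350) = 73
→ Q = 3350·(576.0 − 73)/(73 − 17.00) = 30090 L/s.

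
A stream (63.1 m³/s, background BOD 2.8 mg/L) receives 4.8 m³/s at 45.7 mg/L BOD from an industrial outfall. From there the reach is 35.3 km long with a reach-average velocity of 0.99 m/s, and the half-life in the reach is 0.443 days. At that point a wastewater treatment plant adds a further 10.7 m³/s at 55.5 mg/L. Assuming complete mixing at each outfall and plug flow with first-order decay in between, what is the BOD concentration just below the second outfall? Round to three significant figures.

10.2 mg/L

Flow-weighted average: C = (63.10·2.800 + 4.800·45.70) / 67.90 = 396.0/67.90 = 5.833 mg/L; combined flow 67.90 m³/s.
Travel time t = 35.3·1000 / 0.99 = 35660 s = 9.905 h.
Half-life 0.443 d → k = ln 2 / 0.443 = 1.565 d⁻¹.
After decay, C = 5.833 × e^(−kt) = 5.833 × 0.5243 = 3.058 mg/L.
At the second outfall, C = (67.90·3.058 + 10.70·55.50) / (67.90 + 10.70) = 10.20 mg/L.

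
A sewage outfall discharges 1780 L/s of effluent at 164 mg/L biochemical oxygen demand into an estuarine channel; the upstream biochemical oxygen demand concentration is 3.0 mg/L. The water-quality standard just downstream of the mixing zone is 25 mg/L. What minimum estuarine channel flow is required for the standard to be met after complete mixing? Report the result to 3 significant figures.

Set C_mix = 25: (Q·3.000 + 1780·164.0) / (Q + 1780) = 25
→ Q = 1780·(164.0 − 25)/(25 − 3.000) = 11250 L/s.

11200 L/s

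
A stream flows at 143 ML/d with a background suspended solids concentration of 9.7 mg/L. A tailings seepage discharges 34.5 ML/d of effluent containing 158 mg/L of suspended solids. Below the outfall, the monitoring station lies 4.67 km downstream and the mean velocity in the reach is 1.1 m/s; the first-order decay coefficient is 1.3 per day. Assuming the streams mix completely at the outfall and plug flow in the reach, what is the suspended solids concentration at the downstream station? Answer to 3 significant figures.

36.1 mg/L

Conservation of mass: C = (143.0·9.700 + 34.50·158.0) / 177.5 = 6838/177.5 = 38.52 mg/L.
Travel time t = 4.67·1000 / 1.1 = 4245 s = 1.179 h.
Applying C = C₀e^(−kt): 38.52 × 0.9381 = 36.14 mg/L.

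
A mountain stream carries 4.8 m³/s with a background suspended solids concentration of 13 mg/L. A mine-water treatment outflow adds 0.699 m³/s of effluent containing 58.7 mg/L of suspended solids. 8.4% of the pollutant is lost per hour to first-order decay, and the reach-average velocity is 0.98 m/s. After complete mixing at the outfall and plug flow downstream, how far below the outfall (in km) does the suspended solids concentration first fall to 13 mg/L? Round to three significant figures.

Conservation of mass: C = (4.800·13.00 + 0.6990·58.70) / 5.499 = 103.4/5.499 = 18.81 mg/L.
8.4%/h lost → k = −ln(1 − 0.084) = 0.08774 h⁻¹.
Set 18.81·exp(−k·t) = 13 → t = ln(18.81/13)/k = 15160 s = 4.210 h.
Distance = v·t = 0.98·15160 = 14850 m = 14.85 km.

14.9 km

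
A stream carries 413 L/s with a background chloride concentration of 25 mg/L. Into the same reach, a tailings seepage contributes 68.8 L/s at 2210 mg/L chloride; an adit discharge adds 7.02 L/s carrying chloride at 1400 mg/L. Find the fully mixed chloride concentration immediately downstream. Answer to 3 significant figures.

Mass balance: C = (413.0·25.00 + 68.80·2210 + 7.020·1400) / 488.8 = 172200/488.8 = 352.3 mg/L.

352 mg/L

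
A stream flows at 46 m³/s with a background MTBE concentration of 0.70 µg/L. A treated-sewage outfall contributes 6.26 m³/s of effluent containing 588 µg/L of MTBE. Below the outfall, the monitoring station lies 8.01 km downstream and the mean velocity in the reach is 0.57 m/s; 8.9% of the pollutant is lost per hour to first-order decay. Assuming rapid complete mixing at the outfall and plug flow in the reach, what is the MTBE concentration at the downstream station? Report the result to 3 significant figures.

Conservation of mass: C = (46.00·0.7000 + 6.260·588.0) / 52.26 = 3713/52.26 = 71.05 µg/L.
Travel time t = 8.01·1000 / 0.57 = 14050 s = 3.904 h.
8.9%/h lost → k = −ln(1 − 0.089) = 0.09321 h⁻¹.
After decay, C = 71.05 × e^(−kt) = 71.05 × 0.6950 = 49.38 µg/L.

49.4 µg/L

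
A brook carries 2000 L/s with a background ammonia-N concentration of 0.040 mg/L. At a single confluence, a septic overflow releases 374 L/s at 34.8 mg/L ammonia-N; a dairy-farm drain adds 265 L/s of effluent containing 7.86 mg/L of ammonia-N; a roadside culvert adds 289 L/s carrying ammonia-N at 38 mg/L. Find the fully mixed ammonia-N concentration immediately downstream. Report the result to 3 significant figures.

After mixing, C = (2000·0.04000 + 374.0·34.80 + 265.0·7.860 + 289.0·38.00) / 2928 = 26160/2928 = 8.934 mg/L.

8.93 mg/L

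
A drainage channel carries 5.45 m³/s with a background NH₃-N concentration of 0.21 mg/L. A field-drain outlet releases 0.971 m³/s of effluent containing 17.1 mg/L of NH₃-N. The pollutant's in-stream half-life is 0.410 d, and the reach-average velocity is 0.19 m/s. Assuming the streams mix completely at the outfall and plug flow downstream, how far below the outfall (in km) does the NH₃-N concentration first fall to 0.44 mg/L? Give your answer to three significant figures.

17.8 km

After mixing, C = (5.450·0.2100 + 0.9710·17.10) / 6.421 = 17.75/6.421 = 2.764 mg/L.
Half-life 0.410 d → k = ln 2 / 0.410 = 1.691 d⁻¹.
Set 2.764·exp(−k·t) = 0.44 → t = ln(2.764/0.44)/k = 93920 s = 26.09 h.
Distance = v·t = 0.19·93920 = 17840 m = 17.84 km.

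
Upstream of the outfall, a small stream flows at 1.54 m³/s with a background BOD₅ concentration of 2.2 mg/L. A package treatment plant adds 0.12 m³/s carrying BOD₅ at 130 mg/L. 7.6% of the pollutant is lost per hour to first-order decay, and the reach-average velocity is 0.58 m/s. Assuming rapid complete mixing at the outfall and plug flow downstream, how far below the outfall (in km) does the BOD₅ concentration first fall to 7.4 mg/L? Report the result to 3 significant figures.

Flow-weighted average: C = (1.540·2.200 + 0.1200·130.0) / 1.660 = 18.99/1.660 = 11.44 mg/L.
7.6%/h lost → k = −ln(1 − 0.076) = 0.07904 h⁻¹.
Set 11.44·exp(−k·t) = 7.4 → t = ln(11.44/7.4)/k = 19840 s = 5.510 h.
Distance = v·t = 0.58·19840 = 11500 m = 11.50 km.

11.5 km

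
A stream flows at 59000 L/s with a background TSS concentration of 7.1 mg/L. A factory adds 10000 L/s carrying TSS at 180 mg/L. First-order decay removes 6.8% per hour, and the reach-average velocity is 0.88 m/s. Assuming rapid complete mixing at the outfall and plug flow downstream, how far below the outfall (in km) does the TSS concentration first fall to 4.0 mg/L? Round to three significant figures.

After mixing, C = (59000·7.100 + 10000·180.0) / 69000 = 2219000/69000 = 32.16 mg/L.
6.8%/h lost → k = −ln(1 − 0.068) = 0.07042 h⁻¹.
Set 32.16·exp(−k·t) = 4.0 → t = ln(32.16/4.0)/k = 106600 s = 29.60 h.
Distance = v·t = 0.88·106600 = 93770 m = 93.77 km.

93.8 km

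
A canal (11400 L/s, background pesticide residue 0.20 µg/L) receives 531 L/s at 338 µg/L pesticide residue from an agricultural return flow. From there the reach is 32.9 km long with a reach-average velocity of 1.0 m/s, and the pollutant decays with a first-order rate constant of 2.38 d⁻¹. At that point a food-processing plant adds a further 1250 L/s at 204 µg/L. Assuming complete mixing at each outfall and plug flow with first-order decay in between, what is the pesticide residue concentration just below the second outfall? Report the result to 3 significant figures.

24.9 µg/L

Mixed concentration C = ΣQC/ΣQ = (11400·0.2000 + 531.0·338.0) / 11930 = 181800/11930 = 15.23 µg/L; combined flow 11930 L/s.
Travel time t = 32.9·1000 / 1.0 = 32900 s = 9.139 h.
First-order decay: C = 15.23·exp(−k·t) = 15.23·0.4040 = 6.155 µg/L.
Second outfall: C = (11930·6.155 + 1250·204.0)/13180 = 24.92 µg/L.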